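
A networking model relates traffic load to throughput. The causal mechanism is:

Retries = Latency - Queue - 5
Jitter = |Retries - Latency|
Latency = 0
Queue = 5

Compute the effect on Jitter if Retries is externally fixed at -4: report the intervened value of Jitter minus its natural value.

The intervention breaks the incoming arrows to Retries: Retries = Latency - Queue - 5 no longer applies, and Retries = -4.
Jitter = |Retries - Latency|  [with Retries=-4, Latency=0]  = 4
Without intervention: Retries = Latency - Queue - 5  [with Latency=0, Queue=5]  = -10; Jitter = |Retries - Latency|  [with Retries=-10, Latency=0]  = 10.
Change = 4 − 10 = -6.

-6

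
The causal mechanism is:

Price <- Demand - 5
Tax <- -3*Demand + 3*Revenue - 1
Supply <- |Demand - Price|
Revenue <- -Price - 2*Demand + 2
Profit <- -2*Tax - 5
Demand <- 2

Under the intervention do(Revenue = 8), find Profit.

-39

Under do(Revenue=8), the mechanism Revenue <- -Price - 2*Demand + 2 is discarded; Revenue is fixed at 8.
Tax = -3*Demand + 3*Revenue - 1  [with Demand=2, Revenue=8]  = 17
Profit = -2*Tax - 5  [with Tax=17]  = -39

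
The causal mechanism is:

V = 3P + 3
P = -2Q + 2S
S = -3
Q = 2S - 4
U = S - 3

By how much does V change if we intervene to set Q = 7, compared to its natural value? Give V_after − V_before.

do(Q=7) replaces the equation Q = 2S - 4 with the constant Q = 7.
P = -2Q + 2S  [with Q=7, S=-3]  = -20
V = 3P + 3  [with P=-20]  = -57
Without intervention: Q = 2S - 4  [with S=-3]  = -10; P = -2Q + 2S  [with Q=-10, S=-3]  = 14; V = 3P + 3  [with P=14]  = 45.
Change = -57 − 45 = -102.

-102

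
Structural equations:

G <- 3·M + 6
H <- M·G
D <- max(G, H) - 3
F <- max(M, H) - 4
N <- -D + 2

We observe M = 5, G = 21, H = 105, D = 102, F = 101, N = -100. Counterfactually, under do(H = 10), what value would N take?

The intervention breaks the incoming arrows to H: H <- M·G no longer applies, and H = 10.
G = 3·M + 6  [with M=5]  = 21
D = max(G, H) - 3  [with G=21, H=10]  = 18
N = -D + 2  [with D=18]  = -16

-16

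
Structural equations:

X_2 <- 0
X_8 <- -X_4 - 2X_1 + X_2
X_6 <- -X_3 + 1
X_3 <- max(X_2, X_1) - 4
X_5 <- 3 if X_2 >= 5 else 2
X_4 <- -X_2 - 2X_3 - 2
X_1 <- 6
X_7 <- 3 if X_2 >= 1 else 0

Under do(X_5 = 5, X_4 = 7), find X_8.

-19

Under do(X_5 = 5, X_4 = 7), each intervened variable's structural equation is replaced by its fixed value.
X_8 = -X_4 - 2X_1 + X_2  [with X_4=7, X_1=6, X_2=0]  = -19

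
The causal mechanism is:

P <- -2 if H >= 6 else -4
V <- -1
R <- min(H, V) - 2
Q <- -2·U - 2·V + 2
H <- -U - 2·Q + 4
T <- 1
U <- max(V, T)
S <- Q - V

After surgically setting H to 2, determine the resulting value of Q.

The intervention breaks the incoming arrows to H: H <- -U - 2·Q + 4 no longer applies, and H = 2.
Since Q is not a descendant of the intervened variable, it is unaffected.
U = max(V, T)  [with V=-1, T=1]  = 1
Q = -2·U - 2·V + 2  [with U=1, V=-1]  = 2

2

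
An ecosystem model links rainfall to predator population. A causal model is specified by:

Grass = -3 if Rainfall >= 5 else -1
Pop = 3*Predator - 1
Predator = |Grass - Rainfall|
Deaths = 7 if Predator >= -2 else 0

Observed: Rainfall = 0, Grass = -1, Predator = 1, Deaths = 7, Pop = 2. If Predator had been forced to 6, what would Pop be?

17

do(Predator=6) replaces the equation Predator = |Grass - Rainfall| with the constant Predator = 6.
Pop = 3*Predator - 1  [with Predator=6]  = 17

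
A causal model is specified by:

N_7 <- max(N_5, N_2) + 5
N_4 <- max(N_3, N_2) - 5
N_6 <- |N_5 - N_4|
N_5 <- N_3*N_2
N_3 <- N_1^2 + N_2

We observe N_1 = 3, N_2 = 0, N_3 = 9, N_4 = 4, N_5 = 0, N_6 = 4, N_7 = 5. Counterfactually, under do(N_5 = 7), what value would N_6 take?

The intervention breaks the incoming arrows to N_5: N_5 <- N_3*N_2 no longer applies, and N_5 = 7.
N_3 = N_1^2 + N_2  [with N_1=3, N_2=0]  = 9
N_4 = max(N_3, N_2) - 5  [with N_3=9, N_2=0]  = 4
N_6 = |N_5 - N_4|  [with N_5=7, N_4=4]  = 3

3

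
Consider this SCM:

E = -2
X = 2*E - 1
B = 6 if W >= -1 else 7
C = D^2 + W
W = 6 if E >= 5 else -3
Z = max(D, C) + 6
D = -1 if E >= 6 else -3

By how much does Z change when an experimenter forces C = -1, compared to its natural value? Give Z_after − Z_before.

Intervening sets C = -1 and removes its equation (C = D^2 + W).
D = -1 if E >= 6 else -3  [with E=-2]  = -3
Z = max(D, C) + 6  [with D=-3, C=-1]  = 5
Without intervention: D = -1 if E >= 6 else -3  [with E=-2]  = -3; W = 6 if E >= 5 else -3  [with E=-2]  = -3; C = D^2 + W  [with D=-3, W=-3]  = 6; Z = max(D, C) + 6  [with D=-3, C=6]  = 12.
Change = 5 − 12 = -7.

-7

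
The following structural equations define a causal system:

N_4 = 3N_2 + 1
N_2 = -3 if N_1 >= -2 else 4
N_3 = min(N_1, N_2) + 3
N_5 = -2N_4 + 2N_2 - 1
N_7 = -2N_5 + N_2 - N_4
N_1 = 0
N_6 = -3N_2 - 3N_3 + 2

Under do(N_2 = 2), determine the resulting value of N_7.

Under do(N_2=2), the mechanism N_2 = -3 if N_1 >= -2 else 4 is discarded; N_2 is fixed at 2.
N_4 = 3N_2 + 1  [with N_2=2]  = 7
N_5 = -2N_4 + 2N_2 - 1  [with N_4=7, N_2=2]  = -11
N_7 = -2N_5 + N_2 - N_4  [with N_5=-11, N_2=2, N_4=7]  = 17

17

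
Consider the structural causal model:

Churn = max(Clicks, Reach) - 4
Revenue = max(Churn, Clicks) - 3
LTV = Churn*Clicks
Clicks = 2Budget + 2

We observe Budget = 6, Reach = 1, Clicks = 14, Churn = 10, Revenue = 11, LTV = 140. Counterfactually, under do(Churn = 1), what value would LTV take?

14

Under do(Churn=1), the mechanism Churn = max(Clicks, Reach) - 4 is discarded; Churn is fixed at 1.
Clicks = 2Budget + 2  [with Budget=6]  = 14
LTV = Churn*Clicks  [with Churn=1, Clicks=14]  = 14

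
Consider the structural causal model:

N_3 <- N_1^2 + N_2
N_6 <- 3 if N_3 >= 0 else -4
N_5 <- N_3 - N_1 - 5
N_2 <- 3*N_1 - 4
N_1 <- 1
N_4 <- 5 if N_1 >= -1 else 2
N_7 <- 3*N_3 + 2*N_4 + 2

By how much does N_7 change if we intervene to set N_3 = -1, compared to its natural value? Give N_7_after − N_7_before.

-3

The intervention breaks the incoming arrows to N_3: N_3 <- N_1^2 + N_2 no longer applies, and N_3 = -1.
N_4 = 5 if N_1 >= -1 else 2  [with N_1=1]  = 5
N_7 = 3*N_3 + 2*N_4 + 2  [with N_3=-1, N_4=5]  = 9
Without intervention: N_2 = 3*N_1 - 4  [with N_1=1]  = -1; N_3 = N_1^2 + N_2  [with N_1=1, N_2=-1]  = 0; N_4 = 5 if N_1 >= -1 else 2  [with N_1=1]  = 5; N_7 = 3*N_3 + 2*N_4 + 2  [with N_3=0, N_4=5]  = 12.
Change = 9 − 12 = -3.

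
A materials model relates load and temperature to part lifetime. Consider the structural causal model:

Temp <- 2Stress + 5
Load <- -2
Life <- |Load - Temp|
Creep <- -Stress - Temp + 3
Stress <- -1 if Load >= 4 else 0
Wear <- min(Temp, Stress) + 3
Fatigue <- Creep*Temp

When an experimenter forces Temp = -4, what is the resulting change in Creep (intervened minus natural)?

9

The intervention breaks the incoming arrows to Temp: Temp <- 2Stress + 5 no longer applies, and Temp = -4.
Stress = -1 if Load >= 4 else 0  [with Load=-2]  = 0
Creep = -Stress - Temp + 3  [with Stress=0, Temp=-4]  = 7
Without intervention: Stress = -1 if Load >= 4 else 0  [with Load=-2]  = 0; Temp = 2Stress + 5  [with Stress=0]  = 5; Creep = -Stress - Temp + 3  [with Stress=0, Temp=5]  = -2.
Change = 7 − (-2) = 9.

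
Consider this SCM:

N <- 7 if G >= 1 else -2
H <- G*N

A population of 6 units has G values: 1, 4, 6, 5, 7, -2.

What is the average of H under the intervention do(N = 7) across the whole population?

do(N=7) breaks N's dependence on G. With N=7 fixed, H across the units is 7, 28, 42, 35, 49, -14, mean 24.5.

24.5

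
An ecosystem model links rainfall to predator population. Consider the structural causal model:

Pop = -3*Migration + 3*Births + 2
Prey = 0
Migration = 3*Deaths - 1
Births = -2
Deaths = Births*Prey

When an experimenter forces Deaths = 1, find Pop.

do(Deaths=1) replaces the equation Deaths = Births*Prey with the constant Deaths = 1.
Migration = 3*Deaths - 1  [with Deaths=1]  = 2
Pop = -3*Migration + 3*Births + 2  [with Migration=2, Births=-2]  = -10

-10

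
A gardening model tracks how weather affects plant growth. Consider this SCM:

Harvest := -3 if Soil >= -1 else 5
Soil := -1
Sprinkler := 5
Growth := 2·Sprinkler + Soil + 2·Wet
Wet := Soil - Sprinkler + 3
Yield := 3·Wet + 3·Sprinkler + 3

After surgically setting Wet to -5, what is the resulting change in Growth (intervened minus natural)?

The intervention breaks the incoming arrows to Wet: Wet := Soil - Sprinkler + 3 no longer applies, and Wet = -5.
Growth = 2·Sprinkler + Soil + 2·Wet  [with Sprinkler=5, Soil=-1, Wet=-5]  = -1
Without intervention: Wet = Soil - Sprinkler + 3  [with Soil=-1, Sprinkler=5]  = -3; Growth = 2·Sprinkler + Soil + 2·Wet  [with Sprinkler=5, Soil=-1, Wet=-3]  = 3.
Change = -1 − 3 = -4.

-4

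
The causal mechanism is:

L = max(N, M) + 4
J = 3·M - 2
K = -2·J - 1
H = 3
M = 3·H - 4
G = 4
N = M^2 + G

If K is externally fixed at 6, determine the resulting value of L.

33

The intervention breaks the incoming arrows to K: K = -2·J - 1 no longer applies, and K = 6.
L is not downstream of the intervention, so its value is determined by the original equations.
M = 3·H - 4  [with H=3]  = 5
N = M^2 + G  [with M=5, G=4]  = 29
L = max(N, M) + 4  [with N=29, M=5]  = 33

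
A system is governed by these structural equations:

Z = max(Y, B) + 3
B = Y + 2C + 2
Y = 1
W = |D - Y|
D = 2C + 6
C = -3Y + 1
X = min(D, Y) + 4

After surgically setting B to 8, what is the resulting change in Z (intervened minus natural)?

The intervention breaks the incoming arrows to B: B = Y + 2C + 2 no longer applies, and B = 8.
Z = max(Y, B) + 3  [with Y=1, B=8]  = 11
Without intervention: C = -3Y + 1  [with Y=1]  = -2; B = Y + 2C + 2  [with Y=1, C=-2]  = -1; Z = max(Y, B) + 3  [with Y=1, B=-1]  = 4.
Change = 11 − 4 = 7.

7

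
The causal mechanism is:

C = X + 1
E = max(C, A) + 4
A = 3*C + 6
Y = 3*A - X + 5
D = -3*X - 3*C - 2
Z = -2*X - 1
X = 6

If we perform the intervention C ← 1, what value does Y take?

26

do(C=1) replaces the equation C = X + 1 with the constant C = 1.
A = 3*C + 6  [with C=1]  = 9
Y = 3*A - X + 5  [with A=9, X=6]  = 26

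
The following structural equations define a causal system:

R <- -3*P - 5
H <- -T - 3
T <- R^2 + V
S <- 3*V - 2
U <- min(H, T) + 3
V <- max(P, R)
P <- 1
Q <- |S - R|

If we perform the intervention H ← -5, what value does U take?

do(H=-5) replaces the equation H <- -T - 3 with the constant H = -5.
R = -3*P - 5  [with P=1]  = -8
V = max(P, R)  [with P=1, R=-8]  = 1
T = R^2 + V  [with R=-8, V=1]  = 65
U = min(H, T) + 3  [with H=-5, T=65]  = -2

-2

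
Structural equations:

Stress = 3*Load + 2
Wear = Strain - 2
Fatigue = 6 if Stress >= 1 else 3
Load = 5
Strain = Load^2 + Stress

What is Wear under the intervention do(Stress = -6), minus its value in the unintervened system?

-23

Under do(Stress=-6), the mechanism Stress = 3*Load + 2 is discarded; Stress is fixed at -6.
Strain = Load^2 + Stress  [with Load=5, Stress=-6]  = 19
Wear = Strain - 2  [with Strain=19]  = 17
Without intervention: Stress = 3*Load + 2  [with Load=5]  = 17; Strain = Load^2 + Stress  [with Load=5, Stress=17]  = 42; Wear = Strain - 2  [with Strain=42]  = 40.
Change = 17 − 40 = -23.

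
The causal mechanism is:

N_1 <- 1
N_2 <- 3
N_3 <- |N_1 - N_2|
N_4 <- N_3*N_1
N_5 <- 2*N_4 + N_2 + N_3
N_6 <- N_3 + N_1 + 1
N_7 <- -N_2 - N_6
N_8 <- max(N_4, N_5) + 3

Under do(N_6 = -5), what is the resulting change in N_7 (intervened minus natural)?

Intervening sets N_6 = -5 and removes its equation (N_6 <- N_3 + N_1 + 1).
N_7 = -N_2 - N_6  [with N_2=3, N_6=-5]  = 2
Without intervention: N_3 = |N_1 - N_2|  [with N_1=1, N_2=3]  = 2; N_6 = N_3 + N_1 + 1  [with N_3=2, N_1=1]  = 4; N_7 = -N_2 - N_6  [with N_2=3, N_6=4]  = -7.
Change = 2 − (-7) = 9.

9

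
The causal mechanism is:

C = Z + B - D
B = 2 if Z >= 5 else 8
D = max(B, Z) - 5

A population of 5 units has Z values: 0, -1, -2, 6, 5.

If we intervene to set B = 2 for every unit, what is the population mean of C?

do(B=2) breaks B's dependence on Z. With B=2 fixed, C across the units is 5, 4, 3, 7, 7, mean 5.2.

5.2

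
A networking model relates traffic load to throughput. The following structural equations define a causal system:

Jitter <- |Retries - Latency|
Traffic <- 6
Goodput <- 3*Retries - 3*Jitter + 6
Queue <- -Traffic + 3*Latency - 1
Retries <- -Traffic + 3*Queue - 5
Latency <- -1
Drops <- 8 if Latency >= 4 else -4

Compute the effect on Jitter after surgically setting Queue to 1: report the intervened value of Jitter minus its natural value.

-33

The intervention breaks the incoming arrows to Queue: Queue <- -Traffic + 3*Latency - 1 no longer applies, and Queue = 1.
Retries = -Traffic + 3*Queue - 5  [with Traffic=6, Queue=1]  = -8
Jitter = |Retries - Latency|  [with Retries=-8, Latency=-1]  = 7
Without intervention: Queue = -Traffic + 3*Latency - 1  [with Traffic=6, Latency=-1]  = -10; Retries = -Traffic + 3*Queue - 5  [with Traffic=6, Queue=-10]  = -41; Jitter = |Retries - Latency|  [with Retries=-41, Latency=-1]  = 40.
Change = 7 − 40 = -33.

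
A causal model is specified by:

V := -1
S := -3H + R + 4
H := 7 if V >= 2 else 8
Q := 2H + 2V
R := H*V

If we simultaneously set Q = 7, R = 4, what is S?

-16

Under do(Q = 7, R = 4), each intervened variable's structural equation is replaced by its fixed value.
H = 7 if V >= 2 else 8  [with V=-1]  = 8
S = -3H + R + 4  [with H=8, R=4]  = -16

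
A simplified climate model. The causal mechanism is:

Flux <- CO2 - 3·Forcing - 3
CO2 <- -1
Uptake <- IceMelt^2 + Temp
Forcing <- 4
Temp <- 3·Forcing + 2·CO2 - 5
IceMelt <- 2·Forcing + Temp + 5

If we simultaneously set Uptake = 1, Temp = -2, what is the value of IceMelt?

11

Under do(Uptake = 1, Temp = -2), each intervened variable's structural equation is replaced by its fixed value.
IceMelt = 2·Forcing + Temp + 5  [with Forcing=4, Temp=-2]  = 11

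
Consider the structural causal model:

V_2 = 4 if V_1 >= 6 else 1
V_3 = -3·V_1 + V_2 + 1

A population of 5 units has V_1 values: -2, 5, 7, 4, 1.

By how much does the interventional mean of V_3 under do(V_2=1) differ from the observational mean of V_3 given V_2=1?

The intervention sets V_2=1 in all 5 units regardless of V_1. Recomputing V_3 per unit gives 8, -13, -19, -10, -1; average -7.
E[V_3|V_2=1] averages over only the 4 units with V_2=1 (V_1 = -2, 5, 4, 1): V_3 = 8, -13, -10, -1, mean -4.
Difference = -7 − (-4) = -3.

-3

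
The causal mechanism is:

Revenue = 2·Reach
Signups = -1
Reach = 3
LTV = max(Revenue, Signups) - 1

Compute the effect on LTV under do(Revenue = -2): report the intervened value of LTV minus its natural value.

The intervention breaks the incoming arrows to Revenue: Revenue = 2·Reach no longer applies, and Revenue = -2.
LTV = max(Revenue, Signups) - 1  [with Revenue=-2, Signups=-1]  = -2
Without intervention: Revenue = 2·Reach  [with Reach=3]  = 6; LTV = max(Revenue, Signups) - 1  [with Revenue=6, Signups=-1]  = 5.
Change = -2 − 5 = -7.

-7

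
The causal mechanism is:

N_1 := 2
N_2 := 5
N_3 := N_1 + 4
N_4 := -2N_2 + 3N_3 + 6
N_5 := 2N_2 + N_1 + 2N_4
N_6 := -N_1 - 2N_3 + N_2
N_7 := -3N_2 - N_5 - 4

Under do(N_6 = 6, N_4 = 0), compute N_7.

Under do(N_6 = 6, N_4 = 0), each intervened variable's structural equation is replaced by its fixed value.
N_5 = 2N_2 + N_1 + 2N_4  [with N_2=5, N_1=2, N_4=0]  = 12
N_7 = -3N_2 - N_5 - 4  [with N_2=5, N_5=12]  = -31

-31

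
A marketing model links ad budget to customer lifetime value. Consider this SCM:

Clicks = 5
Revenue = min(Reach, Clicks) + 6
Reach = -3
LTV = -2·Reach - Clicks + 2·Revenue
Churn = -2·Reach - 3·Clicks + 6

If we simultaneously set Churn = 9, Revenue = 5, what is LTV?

11

Setting Churn = 9, Revenue = 5 by intervention discards those variables' equations.
LTV = -2·Reach - Clicks + 2·Revenue  [with Reach=-3, Clicks=5, Revenue=5]  = 11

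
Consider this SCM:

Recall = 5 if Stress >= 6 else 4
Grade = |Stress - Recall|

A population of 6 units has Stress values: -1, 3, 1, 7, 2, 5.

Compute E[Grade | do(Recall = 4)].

2.5

The intervention sets Recall=4 in all 6 units regardless of Stress. Recomputing Grade per unit gives 5, 1, 3, 3, 2, 1; average 2.5.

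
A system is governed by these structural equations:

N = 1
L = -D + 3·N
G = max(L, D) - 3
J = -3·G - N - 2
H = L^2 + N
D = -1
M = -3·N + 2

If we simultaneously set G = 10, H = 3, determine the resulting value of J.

The joint intervention fixes G = 10, H = 3, removing each variable's own equation.
J = -3·G - N - 2  [with G=10, N=1]  = -33

-33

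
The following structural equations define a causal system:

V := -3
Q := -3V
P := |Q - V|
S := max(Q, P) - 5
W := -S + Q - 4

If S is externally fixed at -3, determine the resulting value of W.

8

Intervening sets S = -3 and removes its equation (S := max(Q, P) - 5).
Q = -3V  [with V=-3]  = 9
W = -S + Q - 4  [with S=-3, Q=9]  = 8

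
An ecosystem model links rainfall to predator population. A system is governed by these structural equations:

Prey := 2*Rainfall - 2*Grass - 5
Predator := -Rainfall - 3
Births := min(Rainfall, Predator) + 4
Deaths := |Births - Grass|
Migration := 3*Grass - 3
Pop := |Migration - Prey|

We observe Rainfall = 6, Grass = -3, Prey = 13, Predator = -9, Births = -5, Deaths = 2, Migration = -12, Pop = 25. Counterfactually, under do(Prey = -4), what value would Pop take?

The intervention breaks the incoming arrows to Prey: Prey := 2*Rainfall - 2*Grass - 5 no longer applies, and Prey = -4.
Migration = 3*Grass - 3  [with Grass=-3]  = -12
Pop = |Migration - Prey|  [with Migration=-12, Prey=-4]  = 8

8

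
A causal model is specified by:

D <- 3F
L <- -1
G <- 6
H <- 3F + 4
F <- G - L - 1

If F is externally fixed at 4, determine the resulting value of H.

do(F=4) replaces the equation F <- G - L - 1 with the constant F = 4.
H = 3F + 4  [with F=4]  = 16

16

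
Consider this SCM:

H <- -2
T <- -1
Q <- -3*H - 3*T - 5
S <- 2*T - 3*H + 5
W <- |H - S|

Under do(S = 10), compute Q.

Under do(S=10), the mechanism S <- 2*T - 3*H + 5 is discarded; S is fixed at 10.
Since Q is not a descendant of the intervened variable, it is unaffected.
Q = -3*H - 3*T - 5  [with H=-2, T=-1]  = 4

4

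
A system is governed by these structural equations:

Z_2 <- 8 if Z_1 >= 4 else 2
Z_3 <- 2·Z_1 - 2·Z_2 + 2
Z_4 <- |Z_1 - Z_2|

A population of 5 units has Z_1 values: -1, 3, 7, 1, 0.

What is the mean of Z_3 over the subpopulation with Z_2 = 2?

Observing Z_2=2 restricts to units where Z_2's equation naturally yields 2: Z_1 ∈ {-1, 3, 1, 0}. In that subpopulation Z_3 = -4, 4, 0, -2, mean -0.5.

-0.5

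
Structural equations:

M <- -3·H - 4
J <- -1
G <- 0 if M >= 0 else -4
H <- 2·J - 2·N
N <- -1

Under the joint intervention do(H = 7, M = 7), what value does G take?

0

Setting H = 7, M = 7 by intervention discards those variables' equations.
G = 0 if M >= 0 else -4  [with M=7]  = 0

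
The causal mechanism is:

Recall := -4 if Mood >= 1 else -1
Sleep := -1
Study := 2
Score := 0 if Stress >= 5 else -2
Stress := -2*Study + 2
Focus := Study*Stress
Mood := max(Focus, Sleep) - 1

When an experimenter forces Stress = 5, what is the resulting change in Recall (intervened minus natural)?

-3

The intervention breaks the incoming arrows to Stress: Stress := -2*Study + 2 no longer applies, and Stress = 5.
Focus = Study*Stress  [with Study=2, Stress=5]  = 10
Mood = max(Focus, Sleep) - 1  [with Focus=10, Sleep=-1]  = 9
Recall = -4 if Mood >= 1 else -1  [with Mood=9]  = -4
Without intervention: Stress = -2*Study + 2  [with Study=2]  = -2; Focus = Study*Stress  [with Study=2, Stress=-2]  = -4; Mood = max(Focus, Sleep) - 1  [with Focus=-4, Sleep=-1]  = -2; Recall = -4 if Mood >= 1 else -1  [with Mood=-2]  = -1.
Change = -4 − (-1) = -3.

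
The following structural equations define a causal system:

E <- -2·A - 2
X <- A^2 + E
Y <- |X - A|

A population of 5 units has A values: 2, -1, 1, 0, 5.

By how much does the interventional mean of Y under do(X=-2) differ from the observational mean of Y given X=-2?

do(X=-2) breaks X's dependence on A. With X=-2 fixed, Y across the units is 4, 1, 3, 2, 7, mean 3.4.
Observing X=-2 restricts to units where X's equation naturally yields -2: A ∈ {2, 0}. In that subpopulation Y = 4, 2, mean 3.
Difference = 3.4 − 3 = 0.4.

0.4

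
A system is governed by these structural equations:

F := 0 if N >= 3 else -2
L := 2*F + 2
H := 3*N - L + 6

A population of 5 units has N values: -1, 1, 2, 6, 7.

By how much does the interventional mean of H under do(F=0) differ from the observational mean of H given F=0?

-10.5

The intervention sets F=0 in all 5 units regardless of N. Recomputing H per unit gives 1, 7, 10, 22, 25; average 13.
Conditioning on F=0 selects the 2 unit(s) with N ∈ {6, 7}. Their H values: 22, 25. Mean = 23.5.
Difference = 13 − 23.5 = -10.5.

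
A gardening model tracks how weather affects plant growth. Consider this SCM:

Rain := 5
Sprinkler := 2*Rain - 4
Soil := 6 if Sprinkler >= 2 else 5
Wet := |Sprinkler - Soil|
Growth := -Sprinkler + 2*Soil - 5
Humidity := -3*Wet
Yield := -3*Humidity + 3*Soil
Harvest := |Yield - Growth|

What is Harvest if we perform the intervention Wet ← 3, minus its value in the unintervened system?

27

do(Wet=3) replaces the equation Wet := |Sprinkler - Soil| with the constant Wet = 3.
Sprinkler = 2*Rain - 4  [with Rain=5]  = 6
Soil = 6 if Sprinkler >= 2 else 5  [with Sprinkler=6]  = 6
Growth = -Sprinkler + 2*Soil - 5  [with Sprinkler=6, Soil=6]  = 1
Humidity = -3*Wet  [with Wet=3]  = -9
Yield = -3*Humidity + 3*Soil  [with Humidity=-9, Soil=6]  = 45
Harvest = |Yield - Growth|  [with Yield=45, Growth=1]  = 44
Without intervention: Sprinkler = 2*Rain - 4  [with Rain=5]  = 6; Soil = 6 if Sprinkler >= 2 else 5  [with Sprinkler=6]  = 6; Wet = |Sprinkler - Soil|  [with Sprinkler=6, Soil=6]  = 0; Growth = -Sprinkler + 2*Soil - 5  [with Sprinkler=6, Soil=6]  = 1; Humidity = -3*Wet  [with Wet=0]  = 0; Yield = -3*Humidity + 3*Soil  [with Humidity=0, Soil=6]  = 18; Harvest = |Yield - Growth|  [with Yield=18, Growth=1]  = 17.
Change = 44 − 17 = 27.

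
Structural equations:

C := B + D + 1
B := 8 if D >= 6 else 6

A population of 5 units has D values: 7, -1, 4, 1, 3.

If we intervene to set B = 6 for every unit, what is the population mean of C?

9.8

Under do(B=6), B's equation is replaced by B=6 for every unit. Per-unit C: 14, 6, 11, 8, 10. Mean = 9.8.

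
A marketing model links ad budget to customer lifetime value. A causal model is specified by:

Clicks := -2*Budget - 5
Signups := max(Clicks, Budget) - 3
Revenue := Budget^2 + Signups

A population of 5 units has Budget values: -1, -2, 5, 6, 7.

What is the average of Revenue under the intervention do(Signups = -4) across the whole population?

Under do(Signups=-4), Signups's equation is replaced by Signups=-4 for every unit. Per-unit Revenue: -3, 0, 21, 32, 45. Mean = 19.

19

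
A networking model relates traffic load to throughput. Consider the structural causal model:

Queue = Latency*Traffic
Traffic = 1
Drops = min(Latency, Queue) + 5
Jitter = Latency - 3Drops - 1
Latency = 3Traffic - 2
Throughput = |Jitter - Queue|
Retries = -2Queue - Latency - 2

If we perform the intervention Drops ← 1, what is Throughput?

4

The intervention breaks the incoming arrows to Drops: Drops = min(Latency, Queue) + 5 no longer applies, and Drops = 1.
Latency = 3Traffic - 2  [with Traffic=1]  = 1
Queue = Latency*Traffic  [with Latency=1, Traffic=1]  = 1
Jitter = Latency - 3Drops - 1  [with Latency=1, Drops=1]  = -3
Throughput = |Jitter - Queue|  [with Jitter=-3, Queue=1]  = 4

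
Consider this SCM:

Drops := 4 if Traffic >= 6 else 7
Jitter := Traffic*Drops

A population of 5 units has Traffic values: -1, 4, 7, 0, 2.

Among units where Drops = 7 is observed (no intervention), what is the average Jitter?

8.75

E[Jitter|Drops=7] averages over only the 4 units with Drops=7 (Traffic = -1, 4, 0, 2): Jitter = -7, 28, 0, 14, mean 8.75.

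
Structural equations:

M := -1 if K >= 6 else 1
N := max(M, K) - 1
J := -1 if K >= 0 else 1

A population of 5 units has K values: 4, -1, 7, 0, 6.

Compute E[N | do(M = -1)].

Every unit gets M=-1 under the intervention. N values become 3, -2, 6, -1, 5; E[N|do(M=-1)] = 2.2.

2.2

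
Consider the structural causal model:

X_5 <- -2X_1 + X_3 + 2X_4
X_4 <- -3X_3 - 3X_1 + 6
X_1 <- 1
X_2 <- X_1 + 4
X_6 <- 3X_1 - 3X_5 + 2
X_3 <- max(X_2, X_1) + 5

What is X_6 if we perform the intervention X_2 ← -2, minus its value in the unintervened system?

-60

Under do(X_2=-2), the mechanism X_2 <- X_1 + 4 is discarded; X_2 is fixed at -2.
X_3 = max(X_2, X_1) + 5  [with X_2=-2, X_1=1]  = 6
X_4 = -3X_3 - 3X_1 + 6  [with X_3=6, X_1=1]  = -15
X_5 = -2X_1 + X_3 + 2X_4  [with X_1=1, X_3=6, X_4=-15]  = -26
X_6 = 3X_1 - 3X_5 + 2  [with X_1=1, X_5=-26]  = 83
Without intervention: X_2 = X_1 + 4  [with X_1=1]  = 5; X_3 = max(X_2, X_1) + 5  [with X_2=5, X_1=1]  = 10; X_4 = -3X_3 - 3X_1 + 6  [with X_3=10, X_1=1]  = -27; X_5 = -2X_1 + X_3 + 2X_4  [with X_1=1, X_3=10, X_4=-27]  = -46; X_6 = 3X_1 - 3X_5 + 2  [with X_1=1, X_5=-46]  = 143.
Change = 83 − 143 = -60.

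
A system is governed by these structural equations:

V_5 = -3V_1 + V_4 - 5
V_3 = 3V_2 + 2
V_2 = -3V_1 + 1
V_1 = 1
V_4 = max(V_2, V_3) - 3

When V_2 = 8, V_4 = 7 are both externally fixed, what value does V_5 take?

Setting V_2 = 8, V_4 = 7 by intervention discards those variables' equations.
V_5 = -3V_1 + V_4 - 5  [with V_1=1, V_4=7]  = -1

-1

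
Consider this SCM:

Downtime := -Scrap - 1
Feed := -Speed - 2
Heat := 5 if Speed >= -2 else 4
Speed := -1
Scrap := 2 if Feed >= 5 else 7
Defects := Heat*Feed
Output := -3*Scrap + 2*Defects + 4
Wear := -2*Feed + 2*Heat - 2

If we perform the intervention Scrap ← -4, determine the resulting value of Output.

6

Intervening sets Scrap = -4 and removes its equation (Scrap := 2 if Feed >= 5 else 7).
Feed = -Speed - 2  [with Speed=-1]  = -1
Heat = 5 if Speed >= -2 else 4  [with Speed=-1]  = 5
Defects = Heat*Feed  [with Heat=5, Feed=-1]  = -5
Output = -3*Scrap + 2*Defects + 4  [with Scrap=-4, Defects=-5]  = 6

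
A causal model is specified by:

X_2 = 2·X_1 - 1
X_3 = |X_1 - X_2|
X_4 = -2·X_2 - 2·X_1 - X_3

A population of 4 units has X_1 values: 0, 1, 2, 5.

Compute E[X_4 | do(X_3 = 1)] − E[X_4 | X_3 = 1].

-6

The intervention sets X_3=1 in all 4 units regardless of X_1. Recomputing X_4 per unit gives 1, -5, -11, -29; average -11.
E[X_4|X_3=1] averages over only the 2 units with X_3=1 (X_1 = 0, 2): X_4 = 1, -11, mean -5.
Difference = -11 − (-5) = -6.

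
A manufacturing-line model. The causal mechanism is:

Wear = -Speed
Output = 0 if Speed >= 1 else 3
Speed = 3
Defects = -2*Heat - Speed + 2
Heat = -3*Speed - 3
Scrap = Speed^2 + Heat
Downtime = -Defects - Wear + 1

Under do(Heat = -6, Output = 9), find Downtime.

Setting Heat = -6, Output = 9 by intervention discards those variables' equations.
Wear = -Speed  [with Speed=3]  = -3
Defects = -2*Heat - Speed + 2  [with Heat=-6, Speed=3]  = 11
Downtime = -Defects - Wear + 1  [with Defects=11, Wear=-3]  = -7

-7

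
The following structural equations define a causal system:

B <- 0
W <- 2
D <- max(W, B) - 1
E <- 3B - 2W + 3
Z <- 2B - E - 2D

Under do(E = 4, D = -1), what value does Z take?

-2

The joint intervention fixes E = 4, D = -1, removing each variable's own equation.
Z = 2B - E - 2D  [with B=0, E=4, D=-1]  = -2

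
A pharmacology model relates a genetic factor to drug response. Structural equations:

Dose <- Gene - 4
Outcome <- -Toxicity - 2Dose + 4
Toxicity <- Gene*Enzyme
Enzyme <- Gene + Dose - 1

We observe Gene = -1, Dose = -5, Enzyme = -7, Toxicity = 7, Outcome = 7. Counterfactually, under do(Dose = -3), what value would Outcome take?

5

do(Dose=-3) replaces the equation Dose <- Gene - 4 with the constant Dose = -3.
Enzyme = Gene + Dose - 1  [with Gene=-1, Dose=-3]  = -5
Toxicity = Gene*Enzyme  [with Gene=-1, Enzyme=-5]  = 5
Outcome = -Toxicity - 2Dose + 4  [with Toxicity=5, Dose=-3]  = 5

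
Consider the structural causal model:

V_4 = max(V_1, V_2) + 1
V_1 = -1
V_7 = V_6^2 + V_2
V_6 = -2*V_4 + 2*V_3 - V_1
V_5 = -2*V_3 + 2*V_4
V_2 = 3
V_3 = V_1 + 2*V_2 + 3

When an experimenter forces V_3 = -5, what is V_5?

18

do(V_3=-5) replaces the equation V_3 = V_1 + 2*V_2 + 3 with the constant V_3 = -5.
V_4 = max(V_1, V_2) + 1  [with V_1=-1, V_2=3]  = 4
V_5 = -2*V_3 + 2*V_4  [with V_3=-5, V_4=4]  = 18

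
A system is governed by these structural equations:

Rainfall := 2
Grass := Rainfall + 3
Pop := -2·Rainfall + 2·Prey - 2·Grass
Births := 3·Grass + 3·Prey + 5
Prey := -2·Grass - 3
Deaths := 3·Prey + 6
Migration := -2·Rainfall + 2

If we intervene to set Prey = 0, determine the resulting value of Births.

The intervention breaks the incoming arrows to Prey: Prey := -2·Grass - 3 no longer applies, and Prey = 0.
Grass = Rainfall + 3  [with Rainfall=2]  = 5
Births = 3·Grass + 3·Prey + 5  [with Grass=5, Prey=0]  = 20

20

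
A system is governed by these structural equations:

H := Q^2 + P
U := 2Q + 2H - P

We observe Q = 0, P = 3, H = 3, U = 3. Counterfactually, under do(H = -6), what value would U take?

-15

The intervention breaks the incoming arrows to H: H := Q^2 + P no longer applies, and H = -6.
U = 2Q + 2H - P  [with Q=0, H=-6, P=3]  = -15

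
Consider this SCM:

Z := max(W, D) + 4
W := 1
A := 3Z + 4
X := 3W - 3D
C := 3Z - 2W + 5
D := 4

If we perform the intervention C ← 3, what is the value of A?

The intervention breaks the incoming arrows to C: C := 3Z - 2W + 5 no longer applies, and C = 3.
Since A is not a descendant of the intervened variable, it is unaffected.
Z = max(W, D) + 4  [with W=1, D=4]  = 8
A = 3Z + 4  [with Z=8]  = 28

28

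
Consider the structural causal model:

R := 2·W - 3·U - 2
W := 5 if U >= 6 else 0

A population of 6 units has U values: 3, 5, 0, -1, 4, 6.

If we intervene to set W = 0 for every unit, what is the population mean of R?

Under do(W=0), W's equation is replaced by W=0 for every unit. Per-unit R: -11, -17, -2, 1, -14, -20. Mean = -10.5.

-10.5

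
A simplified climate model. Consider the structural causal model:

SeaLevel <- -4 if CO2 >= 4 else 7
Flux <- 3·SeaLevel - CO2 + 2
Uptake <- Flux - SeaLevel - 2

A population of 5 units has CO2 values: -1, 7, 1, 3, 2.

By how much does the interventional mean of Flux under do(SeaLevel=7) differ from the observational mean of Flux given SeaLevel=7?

do(SeaLevel=7) breaks SeaLevel's dependence on CO2. With SeaLevel=7 fixed, Flux across the units is 24, 16, 22, 20, 21, mean 20.6.
Conditioning on SeaLevel=7 selects the 4 unit(s) with CO2 ∈ {-1, 1, 3, 2}. Their Flux values: 24, 22, 20, 21. Mean = 21.75.
Difference = 20.6 − 21.75 = -1.15.

-1.15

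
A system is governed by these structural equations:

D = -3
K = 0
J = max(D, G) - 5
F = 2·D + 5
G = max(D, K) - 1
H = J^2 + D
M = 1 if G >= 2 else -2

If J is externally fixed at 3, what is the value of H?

6

Under do(J=3), the mechanism J = max(D, G) - 5 is discarded; J is fixed at 3.
H = J^2 + D  [with J=3, D=-3]  = 6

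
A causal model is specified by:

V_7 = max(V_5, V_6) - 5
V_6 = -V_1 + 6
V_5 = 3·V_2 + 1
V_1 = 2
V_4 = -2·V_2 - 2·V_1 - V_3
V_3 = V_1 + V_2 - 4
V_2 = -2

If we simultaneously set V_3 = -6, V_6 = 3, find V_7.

Under do(V_3 = -6, V_6 = 3), each intervened variable's structural equation is replaced by its fixed value.
V_5 = 3·V_2 + 1  [with V_2=-2]  = -5
V_7 = max(V_5, V_6) - 5  [with V_5=-5, V_6=3]  = -2

-2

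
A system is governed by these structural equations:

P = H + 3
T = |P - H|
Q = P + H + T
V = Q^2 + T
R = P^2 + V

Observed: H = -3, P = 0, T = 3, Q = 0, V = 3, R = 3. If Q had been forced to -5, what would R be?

Under do(Q=-5), the mechanism Q = P + H + T is discarded; Q is fixed at -5.
P = H + 3  [with H=-3]  = 0
T = |P - H|  [with P=0, H=-3]  = 3
V = Q^2 + T  [with Q=-5, T=3]  = 28
R = P^2 + V  [with P=0, V=28]  = 28

28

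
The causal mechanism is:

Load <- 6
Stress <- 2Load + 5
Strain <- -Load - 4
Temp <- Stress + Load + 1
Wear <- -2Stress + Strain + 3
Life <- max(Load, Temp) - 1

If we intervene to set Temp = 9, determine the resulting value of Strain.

-10

Under do(Temp=9), the mechanism Temp <- Stress + Load + 1 is discarded; Temp is fixed at 9.
Since Strain is not a descendant of the intervened variable, it is unaffected.
Strain = -Load - 4  [with Load=6]  = -10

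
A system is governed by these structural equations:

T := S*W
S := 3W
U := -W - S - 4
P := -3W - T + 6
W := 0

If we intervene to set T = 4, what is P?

do(T=4) replaces the equation T := S*W with the constant T = 4.
P = -3W - T + 6  [with W=0, T=4]  = 2

2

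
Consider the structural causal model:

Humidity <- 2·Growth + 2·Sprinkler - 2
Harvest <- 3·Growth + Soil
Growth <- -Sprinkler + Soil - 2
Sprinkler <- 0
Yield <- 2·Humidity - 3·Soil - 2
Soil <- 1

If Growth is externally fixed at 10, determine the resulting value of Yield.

do(Growth=10) replaces the equation Growth <- -Sprinkler + Soil - 2 with the constant Growth = 10.
Humidity = 2·Growth + 2·Sprinkler - 2  [with Growth=10, Sprinkler=0]  = 18
Yield = 2·Humidity - 3·Soil - 2  [with Humidity=18, Soil=1]  = 31

31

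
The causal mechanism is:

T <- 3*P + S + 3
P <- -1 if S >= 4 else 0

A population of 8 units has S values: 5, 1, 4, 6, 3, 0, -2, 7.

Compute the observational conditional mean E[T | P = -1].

5.5

Observing P=-1 restricts to units where P's equation naturally yields -1: S ∈ {5, 4, 6, 7}. In that subpopulation T = 5, 4, 6, 7, mean 5.5.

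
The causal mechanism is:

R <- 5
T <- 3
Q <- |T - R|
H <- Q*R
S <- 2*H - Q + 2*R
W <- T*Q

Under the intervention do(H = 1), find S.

10

Intervening sets H = 1 and removes its equation (H <- Q*R).
Q = |T - R|  [with T=3, R=5]  = 2
S = 2*H - Q + 2*R  [with H=1, Q=2, R=5]  = 10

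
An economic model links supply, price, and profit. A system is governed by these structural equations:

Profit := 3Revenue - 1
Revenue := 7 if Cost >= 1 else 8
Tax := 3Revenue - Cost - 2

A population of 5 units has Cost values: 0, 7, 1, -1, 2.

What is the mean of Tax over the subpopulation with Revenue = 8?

Conditioning on Revenue=8 selects the 2 unit(s) with Cost ∈ {0, -1}. Their Tax values: 22, 23. Mean = 22.5.

22.5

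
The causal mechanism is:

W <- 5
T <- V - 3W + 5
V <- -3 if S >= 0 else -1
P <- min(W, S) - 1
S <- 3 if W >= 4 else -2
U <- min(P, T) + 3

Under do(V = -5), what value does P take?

do(V=-5) replaces the equation V <- -3 if S >= 0 else -1 with the constant V = -5.
P is not downstream of the intervention, so its value is determined by the original equations.
S = 3 if W >= 4 else -2  [with W=5]  = 3
P = min(W, S) - 1  [with W=5, S=3]  = 2

2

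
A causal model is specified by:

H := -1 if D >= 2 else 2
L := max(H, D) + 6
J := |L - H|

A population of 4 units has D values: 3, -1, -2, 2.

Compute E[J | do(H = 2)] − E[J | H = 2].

0.25

Every unit gets H=2 under the intervention. J values become 7, 6, 6, 6; E[J|do(H=2)] = 6.25.
E[J|H=2] averages over only the 2 units with H=2 (D = -1, -2): J = 6, 6, mean 6.
Difference = 6.25 − 6 = 0.25.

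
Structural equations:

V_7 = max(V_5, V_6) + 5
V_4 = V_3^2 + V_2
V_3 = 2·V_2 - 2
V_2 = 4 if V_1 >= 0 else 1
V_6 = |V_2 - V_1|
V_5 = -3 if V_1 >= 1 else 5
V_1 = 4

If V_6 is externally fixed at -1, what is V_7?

Intervening sets V_6 = -1 and removes its equation (V_6 = |V_2 - V_1|).
V_5 = -3 if V_1 >= 1 else 5  [with V_1=4]  = -3
V_7 = max(V_5, V_6) + 5  [with V_5=-3, V_6=-1]  = 4

4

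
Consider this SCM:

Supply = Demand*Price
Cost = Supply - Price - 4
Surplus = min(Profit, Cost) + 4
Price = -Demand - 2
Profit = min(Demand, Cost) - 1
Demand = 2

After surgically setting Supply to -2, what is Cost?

The intervention breaks the incoming arrows to Supply: Supply = Demand*Price no longer applies, and Supply = -2.
Price = -Demand - 2  [with Demand=2]  = -4
Cost = Supply - Price - 4  [with Supply=-2, Price=-4]  = -2

-2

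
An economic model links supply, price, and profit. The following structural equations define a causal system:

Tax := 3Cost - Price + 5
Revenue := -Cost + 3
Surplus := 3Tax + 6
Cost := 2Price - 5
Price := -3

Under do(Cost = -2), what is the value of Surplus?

do(Cost=-2) replaces the equation Cost := 2Price - 5 with the constant Cost = -2.
Tax = 3Cost - Price + 5  [with Cost=-2, Price=-3]  = 2
Surplus = 3Tax + 6  [with Tax=2]  = 12

12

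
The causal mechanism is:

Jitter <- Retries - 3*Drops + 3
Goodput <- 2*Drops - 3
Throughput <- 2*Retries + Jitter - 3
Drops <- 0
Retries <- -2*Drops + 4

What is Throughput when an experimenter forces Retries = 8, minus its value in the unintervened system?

Under do(Retries=8), the mechanism Retries <- -2*Drops + 4 is discarded; Retries is fixed at 8.
Jitter = Retries - 3*Drops + 3  [with Retries=8, Drops=0]  = 11
Throughput = 2*Retries + Jitter - 3  [with Retries=8, Jitter=11]  = 24
Without intervention: Retries = -2*Drops + 4  [with Drops=0]  = 4; Jitter = Retries - 3*Drops + 3  [with Retries=4, Drops=0]  = 7; Throughput = 2*Retries + Jitter - 3  [with Retries=4, Jitter=7]  = 12.
Change = 24 − 12 = 12.

12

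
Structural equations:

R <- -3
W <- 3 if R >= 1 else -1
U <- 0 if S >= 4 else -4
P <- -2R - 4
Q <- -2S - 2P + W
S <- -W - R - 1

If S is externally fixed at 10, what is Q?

-25

do(S=10) replaces the equation S <- -W - R - 1 with the constant S = 10.
W = 3 if R >= 1 else -1  [with R=-3]  = -1
P = -2R - 4  [with R=-3]  = 2
Q = -2S - 2P + W  [with S=10, P=2, W=-1]  = -25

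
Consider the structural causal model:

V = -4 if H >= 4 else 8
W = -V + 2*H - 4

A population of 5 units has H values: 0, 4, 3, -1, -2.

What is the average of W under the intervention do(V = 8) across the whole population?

Under do(V=8), V's equation is replaced by V=8 for every unit. Per-unit W: -12, -4, -6, -14, -16. Mean = -10.4.

-10.4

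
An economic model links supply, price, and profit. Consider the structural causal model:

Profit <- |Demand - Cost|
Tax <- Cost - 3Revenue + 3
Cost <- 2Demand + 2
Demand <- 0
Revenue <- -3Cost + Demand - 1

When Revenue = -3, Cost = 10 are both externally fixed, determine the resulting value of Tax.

The joint intervention fixes Revenue = -3, Cost = 10, removing each variable's own equation.
Tax = Cost - 3Revenue + 3  [with Cost=10, Revenue=-3]  = 22

22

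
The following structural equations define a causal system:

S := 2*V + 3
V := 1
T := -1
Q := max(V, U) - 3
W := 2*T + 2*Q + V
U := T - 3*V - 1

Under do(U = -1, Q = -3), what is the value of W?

-7

Setting U = -1, Q = -3 by intervention discards those variables' equations.
W = 2*T + 2*Q + V  [with T=-1, Q=-3, V=1]  = -7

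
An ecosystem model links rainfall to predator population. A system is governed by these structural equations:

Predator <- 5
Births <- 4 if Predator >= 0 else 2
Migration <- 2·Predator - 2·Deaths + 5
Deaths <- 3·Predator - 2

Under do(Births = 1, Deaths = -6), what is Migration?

Setting Births = 1, Deaths = -6 by intervention discards those variables' equations.
Migration = 2·Predator - 2·Deaths + 5  [with Predator=5, Deaths=-6]  = 27

27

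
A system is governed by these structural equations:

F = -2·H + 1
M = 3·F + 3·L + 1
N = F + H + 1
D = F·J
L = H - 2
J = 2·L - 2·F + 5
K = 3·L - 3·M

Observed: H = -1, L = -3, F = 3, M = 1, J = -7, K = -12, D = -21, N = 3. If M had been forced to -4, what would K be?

Under do(M=-4), the mechanism M = 3·F + 3·L + 1 is discarded; M is fixed at -4.
L = H - 2  [with H=-1]  = -3
K = 3·L - 3·M  [with L=-3, M=-4]  = 3

3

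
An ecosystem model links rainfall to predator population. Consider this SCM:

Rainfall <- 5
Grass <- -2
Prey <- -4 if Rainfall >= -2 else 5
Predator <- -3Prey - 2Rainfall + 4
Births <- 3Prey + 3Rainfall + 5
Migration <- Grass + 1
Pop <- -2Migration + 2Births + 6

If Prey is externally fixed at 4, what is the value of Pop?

72

The intervention breaks the incoming arrows to Prey: Prey <- -4 if Rainfall >= -2 else 5 no longer applies, and Prey = 4.
Births = 3Prey + 3Rainfall + 5  [with Prey=4, Rainfall=5]  = 32
Migration = Grass + 1  [with Grass=-2]  = -1
Pop = -2Migration + 2Births + 6  [with Migration=-1, Births=32]  = 72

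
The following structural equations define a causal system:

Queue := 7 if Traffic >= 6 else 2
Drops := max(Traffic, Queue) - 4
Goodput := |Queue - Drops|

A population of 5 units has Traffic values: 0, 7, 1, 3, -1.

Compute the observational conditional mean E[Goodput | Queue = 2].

3.75

Conditioning on Queue=2 selects the 4 unit(s) with Traffic ∈ {0, 1, 3, -1}. Their Goodput values: 4, 4, 3, 4. Mean = 3.75.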